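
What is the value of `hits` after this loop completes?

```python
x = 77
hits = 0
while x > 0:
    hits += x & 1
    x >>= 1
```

Count set bits in 77 (binary: 0b1001101)
`hits` takes the values: 0 → 1 → 2 → 3 → 4

Answer: 4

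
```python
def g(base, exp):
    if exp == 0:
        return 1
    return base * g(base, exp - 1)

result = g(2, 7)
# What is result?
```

g(2, 7) = 2 * 2 * 2 * 2 * 2 * 2 * 2 = 128

Answer: 128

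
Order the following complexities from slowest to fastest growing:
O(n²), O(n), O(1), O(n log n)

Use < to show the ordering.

Ordered by growth rate: O(1) < O(n) < O(n log n) < O(n²)

Answer: O(1) < O(n) < O(n log n) < O(n²)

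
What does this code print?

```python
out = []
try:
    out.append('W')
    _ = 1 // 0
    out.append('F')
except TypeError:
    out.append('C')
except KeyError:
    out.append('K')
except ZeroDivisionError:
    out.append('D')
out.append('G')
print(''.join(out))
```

Execution trace: 'W' (try body) → 'D' (except ZeroDivisionError) → 'G' (after the try/except). Output: WDG

Answer: WDG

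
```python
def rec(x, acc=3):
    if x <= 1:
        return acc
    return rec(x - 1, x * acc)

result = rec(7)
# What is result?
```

Accumulator trace (n, acc): (7, 3) -> (6, 21) -> (5, 126) -> (4, 630) -> (3, 2520) -> (2, 7560) -> (1, 15120) -> return 15120

Answer: 15120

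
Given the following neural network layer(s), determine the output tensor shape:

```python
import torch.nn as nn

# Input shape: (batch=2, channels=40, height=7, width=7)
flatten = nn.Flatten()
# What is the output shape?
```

Input: (2, 40, 7, 7) -> Output: (2, 1960)

Answer: (2, 1960)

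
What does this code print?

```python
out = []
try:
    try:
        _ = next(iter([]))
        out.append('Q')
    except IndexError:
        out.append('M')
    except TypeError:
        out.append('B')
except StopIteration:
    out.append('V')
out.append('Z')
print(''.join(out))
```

Execution trace: 'V' (outer except StopIteration) → 'Z' (after the try/except). Output: VZ

Answer: VZ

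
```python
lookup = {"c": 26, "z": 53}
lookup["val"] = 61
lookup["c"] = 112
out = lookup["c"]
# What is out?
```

Trace:
`lookup = {"c": 26, "z": 53}` → lookup = {'c': 26, 'z': 53}
`lookup["val"] = 61` → lookup = {'c': 26, 'z': 53, 'val': 61}
`lookup["c"] = 112` → lookup = {'c': 112, 'z': 53, 'val': 61}
`out = lookup["c"]` → out = 112
So out = 112

Answer: 112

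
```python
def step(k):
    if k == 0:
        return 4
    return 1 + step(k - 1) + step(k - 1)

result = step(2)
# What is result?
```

step(k) = 1 + 2·step(k-1), step(0)=4. Closed form: (4+1)·2^2 - 1 = 19.

Answer: 19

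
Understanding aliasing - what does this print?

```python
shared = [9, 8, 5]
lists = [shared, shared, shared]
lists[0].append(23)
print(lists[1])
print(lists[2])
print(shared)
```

Key concept: list of same reference.
Step by step:
`shared = [9, 8, 5]` → shared = [9, 8, 5]
`lists = [shared, shared, shared]` → lists = [[9, 8, 5], [9, 8, 5], [9, 8, 5]]
`lists[0].append(23)` → shared = [9, 8, 5, 23]; lists = [[9, 8, 5, 23], [9, 8, 5, 23], [9, 8, 5, 23]]
`print(lists[1])` → prints [9, 8, 5, 23]
`print(lists[2])` → prints [9, 8, 5, 23]
`print(shared)` → prints [9, 8, 5, 23]

Answer:
[9, 8, 5, 23]
[9, 8, 5, 23]
[9, 8, 5, 23]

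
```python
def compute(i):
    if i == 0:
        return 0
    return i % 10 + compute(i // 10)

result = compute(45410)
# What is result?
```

Sum of digits of 45410: 0 + 1 + 4 + 5 + 4 = 14

Answer: 14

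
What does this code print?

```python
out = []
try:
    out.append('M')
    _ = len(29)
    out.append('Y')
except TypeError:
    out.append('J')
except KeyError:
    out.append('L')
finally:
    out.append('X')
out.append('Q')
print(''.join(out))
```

Execution trace: 'M' (try body) → 'J' (except TypeError) → 'X' (finally) → 'Q' (after the try/except). Output: MJXQ

Answer: MJXQ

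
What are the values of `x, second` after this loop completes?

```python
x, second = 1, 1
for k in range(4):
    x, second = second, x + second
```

Fibonacci: after 4 iterations
`x, second` takes the values: (1, 1) → (1, 2) → (2, 3) → (3, 5) → (5, 8)

Answer: 5, 8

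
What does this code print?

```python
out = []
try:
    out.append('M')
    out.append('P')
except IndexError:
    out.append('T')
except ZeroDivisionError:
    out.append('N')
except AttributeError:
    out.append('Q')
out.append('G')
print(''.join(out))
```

Execution trace: 'M' (try body) → 'P' (try body, no exception) → 'G' (after the try/except). Output: MPG

Answer: MPG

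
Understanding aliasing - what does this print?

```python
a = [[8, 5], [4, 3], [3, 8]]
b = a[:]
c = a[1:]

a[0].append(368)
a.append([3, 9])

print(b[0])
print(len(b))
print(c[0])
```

Key concept: slice with nested mutation.
Step by step:
`a = [[8, 5], [4, 3], [3, 8]]` → a = [[8, 5], [4, 3], [3, 8]]
`b = a[:]` → b = [[8, 5], [4, 3], [3, 8]]
`c = a[1:]` → c = [[4, 3], [3, 8]]
`a[0].append(368)` → a = [[8, 5, 368], [4, 3], [3, 8]]; b = [[8, 5, 368], [4, 3], [3, 8]]
`a.append([3, 9])` → a = [[8, 5, 368], [4, 3], [3, 8], [3, 9]]
`print(b[0])` → prints [8, 5, 368]
`print(len(b))` → prints 3
`print(c[0])` → prints [4, 3]

Answer:
[8, 5, 368]
3
[4, 3]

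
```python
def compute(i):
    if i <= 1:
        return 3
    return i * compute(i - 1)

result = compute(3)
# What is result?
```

compute(3) = 3 * 2 * 3 = 18

Answer: 18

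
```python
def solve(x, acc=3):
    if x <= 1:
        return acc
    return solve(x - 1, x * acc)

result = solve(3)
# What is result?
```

Accumulator trace (n, acc): (3, 3) -> (2, 9) -> (1, 18) -> return 18

Answer: 18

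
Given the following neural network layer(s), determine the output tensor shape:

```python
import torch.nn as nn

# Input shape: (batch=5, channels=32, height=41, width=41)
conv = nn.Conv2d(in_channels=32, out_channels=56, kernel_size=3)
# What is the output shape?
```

Input: (5, 32, 41, 41) -> Output: (5, 56, 39, 39)

Answer: (5, 56, 39, 39)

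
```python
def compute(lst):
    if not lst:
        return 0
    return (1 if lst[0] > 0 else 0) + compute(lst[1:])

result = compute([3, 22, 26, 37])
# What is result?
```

Count of positive elements in [3, 22, 26, 37] = 4

Answer: 4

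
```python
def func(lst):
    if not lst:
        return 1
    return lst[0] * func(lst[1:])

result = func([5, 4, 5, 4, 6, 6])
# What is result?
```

Product over [5, 4, 5, 4, 6, 6] = 5 * 4 * 5 * 4 * 6 * 6 = 14400

Answer: 14400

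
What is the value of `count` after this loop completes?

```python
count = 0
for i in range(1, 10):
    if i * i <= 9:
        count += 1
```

Count numbers where i² ≤ 9
`count` takes the values: 0 → 1 → 2 → 3

Answer: 3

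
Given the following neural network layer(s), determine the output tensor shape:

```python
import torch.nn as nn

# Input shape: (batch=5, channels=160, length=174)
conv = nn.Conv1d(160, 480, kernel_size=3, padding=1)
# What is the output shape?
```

Input: (5, 160, 174) -> Output: (5, 480, 174)

Answer: (5, 480, 174)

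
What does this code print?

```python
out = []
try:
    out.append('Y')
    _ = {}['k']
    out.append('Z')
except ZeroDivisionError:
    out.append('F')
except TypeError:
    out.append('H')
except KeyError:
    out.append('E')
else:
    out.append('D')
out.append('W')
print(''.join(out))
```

Execution trace: 'Y' (try body) → 'E' (except KeyError) → 'W' (after the try/except). Output: YEW

Answer: YEW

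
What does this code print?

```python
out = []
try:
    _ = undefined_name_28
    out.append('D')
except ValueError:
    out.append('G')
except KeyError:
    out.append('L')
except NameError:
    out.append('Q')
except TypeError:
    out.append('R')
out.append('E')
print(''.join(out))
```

Execution trace: 'Q' (except NameError) → 'E' (after the try/except). Output: QE

Answer: QE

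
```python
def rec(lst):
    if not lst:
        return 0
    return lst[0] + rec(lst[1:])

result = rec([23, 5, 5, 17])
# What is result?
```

23 + 5 + 5 + 17 + 0 = 50

Answer: 50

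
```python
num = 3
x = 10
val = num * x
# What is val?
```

Trace:
`num = 3` → num = 3
`x = 10` → x = 10
`val = num * x` → val = 30
So val = 30

Answer: 30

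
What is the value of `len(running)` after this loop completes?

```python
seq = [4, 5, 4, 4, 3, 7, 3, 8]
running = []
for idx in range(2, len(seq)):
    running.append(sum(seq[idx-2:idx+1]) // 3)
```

Number of 3-element averages
`running` takes the values: [] → [4] → [4, 4] → [4, 4, 3] → [4, 4, 3, 4] → [4, 4, 3, 4, 4] → [4, 4, 3, 4, 4, 6]
So `len(running)` = 6

Answer: 6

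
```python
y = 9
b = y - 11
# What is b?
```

Trace:
`y = 9` → y = 9
`b = y - 11` → b = -2
So b = -2

Answer: -2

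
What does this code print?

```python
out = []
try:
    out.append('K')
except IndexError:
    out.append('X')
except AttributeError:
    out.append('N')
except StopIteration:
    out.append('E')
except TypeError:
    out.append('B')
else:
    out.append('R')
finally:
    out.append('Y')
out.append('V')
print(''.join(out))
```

Execution trace: 'K' (try body, no exception) → 'R' (else) → 'Y' (finally) → 'V' (after the try/except). Output: KRYV

Answer: KRYV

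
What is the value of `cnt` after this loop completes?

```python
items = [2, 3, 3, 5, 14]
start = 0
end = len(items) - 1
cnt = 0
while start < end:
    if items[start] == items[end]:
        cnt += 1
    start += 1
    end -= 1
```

Count matching pairs from ends
`cnt` takes the values: 0

Answer: 0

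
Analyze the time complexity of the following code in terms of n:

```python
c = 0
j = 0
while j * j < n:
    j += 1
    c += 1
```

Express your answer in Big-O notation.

Each loop level contributes: √n. Multiplying the contributions gives O(√n).

Answer: O(√n)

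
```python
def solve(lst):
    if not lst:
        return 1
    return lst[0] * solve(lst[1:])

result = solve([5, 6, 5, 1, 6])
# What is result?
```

Product over [5, 6, 5, 1, 6] = 5 * 6 * 5 * 1 * 6 = 900

Answer: 900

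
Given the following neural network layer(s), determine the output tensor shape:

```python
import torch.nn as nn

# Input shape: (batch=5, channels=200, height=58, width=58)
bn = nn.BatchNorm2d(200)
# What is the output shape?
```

Input: (5, 200, 58, 58) -> Output: (5, 200, 58, 58)

Answer: (5, 200, 58, 58)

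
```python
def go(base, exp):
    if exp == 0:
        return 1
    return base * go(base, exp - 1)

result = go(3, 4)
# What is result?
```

go(3, 4) = 3 * 3 * 3 * 3 = 81

Answer: 81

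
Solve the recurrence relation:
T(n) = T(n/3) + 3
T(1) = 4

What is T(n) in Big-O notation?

Each step divides n by 3 and adds 3. After log_3(n) steps we reach T(1)=4. So T(n) = 3·log_3(n) + 4 = O(log n).

Answer: O(log n)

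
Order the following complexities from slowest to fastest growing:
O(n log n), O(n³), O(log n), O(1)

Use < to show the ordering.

Ordered by growth rate: O(1) < O(log n) < O(n log n) < O(n³)

Answer: O(1) < O(log n) < O(n log n) < O(n³)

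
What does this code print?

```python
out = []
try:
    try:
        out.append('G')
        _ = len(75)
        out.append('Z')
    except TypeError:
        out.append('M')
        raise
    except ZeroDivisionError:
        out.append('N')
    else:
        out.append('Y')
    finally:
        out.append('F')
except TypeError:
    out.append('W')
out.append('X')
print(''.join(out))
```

Execution trace: 'G' (inner try body) → 'M' (inner except TypeError) → 'F' (inner finally) → 'W' (outer except TypeError) → 'X' (after the try/except). Output: GMFWX

Answer: GMFWX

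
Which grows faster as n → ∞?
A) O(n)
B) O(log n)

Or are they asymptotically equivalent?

O(n) vs O(log n): Higher order terms dominate.

Answer: A) O(n) grows faster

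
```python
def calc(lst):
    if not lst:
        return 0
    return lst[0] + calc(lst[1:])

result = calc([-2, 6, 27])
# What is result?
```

(-2) + 6 + 27 + 0 = 31

Answer: 31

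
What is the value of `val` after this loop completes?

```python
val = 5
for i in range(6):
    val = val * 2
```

Multiply by 2, 6 times: 5 * 2^6 = 320
`val` takes the values: 5 → 10 → 20 → 40 → 80 → 160 → 320

Answer: 320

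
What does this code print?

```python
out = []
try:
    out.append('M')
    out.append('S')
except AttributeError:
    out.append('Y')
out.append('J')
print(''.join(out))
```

Execution trace: 'M' (try body) → 'S' (try body, no exception) → 'J' (after the try/except). Output: MSJ

Answer: MSJ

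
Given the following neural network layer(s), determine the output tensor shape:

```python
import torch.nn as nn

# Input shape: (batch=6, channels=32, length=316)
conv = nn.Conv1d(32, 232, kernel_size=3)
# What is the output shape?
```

Input: (6, 32, 316) -> Output: (6, 232, 314)

Answer: (6, 232, 314)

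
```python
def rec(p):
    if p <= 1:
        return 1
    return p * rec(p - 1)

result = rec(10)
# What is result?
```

rec(10) = 10 * 9 * 8 * 7 * 6 * 5 * 4 * 3 * 2 * 1 = 3628800

Answer: 3628800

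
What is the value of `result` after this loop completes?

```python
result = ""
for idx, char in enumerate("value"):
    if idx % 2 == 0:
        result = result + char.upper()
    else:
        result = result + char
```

Uppercase even positions in 'value'
`result` takes the values: "" → "V" → "Va" → "VaL" → "VaLu" → "VaLuE"

Answer: "VaLuE"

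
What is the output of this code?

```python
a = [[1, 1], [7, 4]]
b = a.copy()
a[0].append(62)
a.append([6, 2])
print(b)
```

Key concept: shallow copy with nested lists.
Step by step:
`a = [[1, 1], [7, 4]]` → a = [[1, 1], [7, 4]]
`b = a.copy()` → b = [[1, 1], [7, 4]]
`a[0].append(62)` → a = [[1, 1, 62], [7, 4]]; b = [[1, 1, 62], [7, 4]]
`a.append([6, 2])` → a = [[1, 1, 62], [7, 4], [6, 2]]
`print(b)` → prints [[1, 1, 62], [7, 4]]

Answer: [[1, 1, 62], [7, 4]]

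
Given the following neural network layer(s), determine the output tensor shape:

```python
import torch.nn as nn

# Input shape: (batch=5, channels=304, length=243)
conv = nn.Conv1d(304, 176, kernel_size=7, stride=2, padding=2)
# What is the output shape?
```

Input: (5, 304, 243) -> Output: (5, 176, 121)

Answer: (5, 176, 121)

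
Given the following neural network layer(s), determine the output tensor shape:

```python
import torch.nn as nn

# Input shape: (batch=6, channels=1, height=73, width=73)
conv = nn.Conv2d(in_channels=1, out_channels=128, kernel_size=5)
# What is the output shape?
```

Input: (6, 1, 73, 73) -> Output: (6, 128, 69, 69)

Answer: (6, 128, 69, 69)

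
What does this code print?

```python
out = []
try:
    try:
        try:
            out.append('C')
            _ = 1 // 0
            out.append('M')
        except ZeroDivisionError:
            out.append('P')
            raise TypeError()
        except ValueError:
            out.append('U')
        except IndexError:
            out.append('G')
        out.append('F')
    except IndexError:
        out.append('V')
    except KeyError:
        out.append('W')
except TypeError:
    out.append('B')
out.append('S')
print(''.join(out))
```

Execution trace: 'C' (inner try body) → 'P' (inner except ZeroDivisionError) → 'B' (outer except TypeError) → 'S' (after the try/except). Output: CPBS

Answer: CPBS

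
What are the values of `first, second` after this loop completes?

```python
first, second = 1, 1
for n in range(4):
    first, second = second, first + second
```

Fibonacci: after 4 iterations
`first, second` takes the values: (1, 1) → (1, 2) → (2, 3) → (3, 5) → (5, 8)

Answer: 5, 8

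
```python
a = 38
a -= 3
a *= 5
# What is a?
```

Trace:
`a = 38` → a = 38
`a -= 3` → a = 35
`a *= 5` → a = 175
So a = 175

Answer: 175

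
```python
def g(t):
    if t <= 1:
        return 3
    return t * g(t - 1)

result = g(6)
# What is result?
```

g(6) = 6 * 5 * 4 * 3 * 2 * 3 = 2160

Answer: 2160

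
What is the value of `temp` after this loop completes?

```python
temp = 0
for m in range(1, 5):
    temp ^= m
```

XOR of 1 to 4
`temp` takes the values: 0 → 1 → 3 → 0 → 4

Answer: 4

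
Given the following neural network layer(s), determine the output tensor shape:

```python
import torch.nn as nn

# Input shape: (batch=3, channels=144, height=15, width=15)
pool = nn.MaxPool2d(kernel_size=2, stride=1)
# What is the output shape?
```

Input: (3, 144, 15, 15) -> Output: (3, 144, 14, 14)

Answer: (3, 144, 14, 14)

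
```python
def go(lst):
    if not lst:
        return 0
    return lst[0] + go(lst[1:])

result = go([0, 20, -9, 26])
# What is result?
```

0 + 20 + (-9) + 26 + 0 = 37

Answer: 37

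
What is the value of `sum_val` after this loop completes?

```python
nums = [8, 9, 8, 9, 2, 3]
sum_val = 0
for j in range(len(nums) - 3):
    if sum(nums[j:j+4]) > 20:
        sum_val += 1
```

Count windows with sum > 20
`sum_val` takes the values: 0 → 1 → 2 → 3

Answer: 3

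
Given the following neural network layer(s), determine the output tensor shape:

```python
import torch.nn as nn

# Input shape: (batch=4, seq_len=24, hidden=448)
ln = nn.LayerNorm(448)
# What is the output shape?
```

Input: (4, 24, 448) -> Output: (4, 24, 448)

Answer: (4, 24, 448)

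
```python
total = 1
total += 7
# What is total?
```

Trace:
`total = 1` → total = 1
`total += 7` → total = 8
So total = 8

Answer: 8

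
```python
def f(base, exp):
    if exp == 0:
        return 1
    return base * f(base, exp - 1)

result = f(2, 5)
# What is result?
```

f(2, 5) = 2 * 2 * 2 * 2 * 2 = 32

Answer: 32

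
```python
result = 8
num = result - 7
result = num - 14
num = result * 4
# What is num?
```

Trace:
`result = 8` → result = 8
`num = result - 7` → num = 1
`result = num - 14` → result = -13
`num = result * 4` → num = -52
So num = -52

Answer: -52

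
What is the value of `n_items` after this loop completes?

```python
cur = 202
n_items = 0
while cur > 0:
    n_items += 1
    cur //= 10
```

Count digits by repeated division by 10
`n_items` takes the values: 0 → 1 → 2 → 3

Answer: 3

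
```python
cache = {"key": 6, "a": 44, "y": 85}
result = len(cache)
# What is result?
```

Trace:
`cache = {"key": 6, "a": 44, "y": 85}` → cache = {'key': 6, 'a': 44, 'y': 85}
`result = len(cache)` → result = 3
So result = 3

Answer: 3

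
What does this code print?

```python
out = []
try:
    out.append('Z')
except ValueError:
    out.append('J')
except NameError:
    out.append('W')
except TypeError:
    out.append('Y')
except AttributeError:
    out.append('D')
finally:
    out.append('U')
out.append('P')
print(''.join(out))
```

Execution trace: 'Z' (try body, no exception) → 'U' (finally) → 'P' (after the try/except). Output: ZUP

Answer: ZUP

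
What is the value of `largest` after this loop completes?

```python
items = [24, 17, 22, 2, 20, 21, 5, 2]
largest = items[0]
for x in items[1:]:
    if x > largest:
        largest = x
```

Maximum of [24, 17, 22, 2, 20, 21, 5, 2]
`largest` takes the values: 24

Answer: 24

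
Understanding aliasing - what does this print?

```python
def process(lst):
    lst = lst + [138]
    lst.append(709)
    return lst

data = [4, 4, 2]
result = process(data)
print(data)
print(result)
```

Key concept: rebinding parameter vs mutation.
Step by step:
`data = [4, 4, 2]` → data = [4, 4, 2]
`result = process(data)` → result = [4, 4, 2, 138, 709]
`print(data)` → prints [4, 4, 2]
`print(result)` → prints [4, 4, 2, 138, 709]

Answer:
[4, 4, 2]
[4, 4, 2, 138, 709]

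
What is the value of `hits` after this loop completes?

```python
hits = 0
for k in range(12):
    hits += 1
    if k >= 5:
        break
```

Loop breaks when k reaches 5, hits is 6
`hits` takes the values: 0 → 1 → 2 → 3 → 4 → 5 → 6

Answer: 6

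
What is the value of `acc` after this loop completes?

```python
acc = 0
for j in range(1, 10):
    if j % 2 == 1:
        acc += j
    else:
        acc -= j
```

Add odd, subtract even
`acc` takes the values: 0 → 1 → -1 → 2 → -2 → 3 → -3 → 4 → -4 → 5

Answer: 5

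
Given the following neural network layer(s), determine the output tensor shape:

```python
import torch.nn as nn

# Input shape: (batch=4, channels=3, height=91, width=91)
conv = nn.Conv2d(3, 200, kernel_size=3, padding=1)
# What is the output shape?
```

Input: (4, 3, 91, 91) -> Output: (4, 200, 91, 91)

Answer: (4, 200, 91, 91)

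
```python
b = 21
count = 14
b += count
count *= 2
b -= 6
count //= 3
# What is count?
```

Trace:
`b = 21` → b = 21
`count = 14` → count = 14
`b += count` → b = 35
`count *= 2` → count = 28
`b -= 6` → b = 29
`count //= 3` → count = 9
So count = 9

Answer: 9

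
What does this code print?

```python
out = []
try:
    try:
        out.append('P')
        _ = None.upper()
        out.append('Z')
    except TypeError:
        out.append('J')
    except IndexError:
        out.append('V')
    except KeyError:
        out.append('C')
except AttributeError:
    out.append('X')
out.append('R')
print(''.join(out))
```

Execution trace: 'P' (try body) → 'X' (outer except AttributeError) → 'R' (after the try/except). Output: PXR

Answer: PXR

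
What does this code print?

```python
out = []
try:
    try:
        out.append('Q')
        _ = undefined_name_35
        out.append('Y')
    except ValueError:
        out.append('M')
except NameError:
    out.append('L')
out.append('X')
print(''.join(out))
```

Execution trace: 'Q' (try body) → 'L' (outer except NameError) → 'X' (after the try/except). Output: QLX

Answer: QLX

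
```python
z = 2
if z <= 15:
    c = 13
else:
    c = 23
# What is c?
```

Trace:
`z = 2` → z = 2
`if z <= 15: ...` → z <= 15 is True → c = 13
So c = 13

Answer: 13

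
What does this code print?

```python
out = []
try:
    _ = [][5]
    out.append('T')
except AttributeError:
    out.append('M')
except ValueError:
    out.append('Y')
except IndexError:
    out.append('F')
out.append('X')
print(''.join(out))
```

Execution trace: 'F' (except IndexError) → 'X' (after the try/except). Output: FX

Answer: FX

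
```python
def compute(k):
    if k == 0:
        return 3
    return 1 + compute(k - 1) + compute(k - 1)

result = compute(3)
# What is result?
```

compute(k) = 1 + 2·compute(k-1), compute(0)=3. Closed form: (3+1)·2^3 - 1 = 31.

Answer: 31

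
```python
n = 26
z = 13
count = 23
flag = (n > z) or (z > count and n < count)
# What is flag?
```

Trace:
`n = 26` → n = 26
`z = 13` → z = 13
`count = 23` → count = 23
`flag = (n > z) or (z > count and n < count)` → flag = True
So flag = True

Answer: True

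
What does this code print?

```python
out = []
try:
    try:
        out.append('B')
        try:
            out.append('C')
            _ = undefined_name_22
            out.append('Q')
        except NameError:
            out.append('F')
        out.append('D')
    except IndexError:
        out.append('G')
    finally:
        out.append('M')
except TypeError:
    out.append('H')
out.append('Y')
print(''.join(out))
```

Execution trace: 'B' (try body) → 'C' (inner try body) → 'F' (inner except NameError) → 'D' (try body, no exception) → 'M' (finally) → 'Y' (after the try/except). Output: BCFDMY

Answer: BCFDMY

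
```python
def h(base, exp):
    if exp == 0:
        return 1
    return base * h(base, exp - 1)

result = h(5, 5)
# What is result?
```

h(5, 5) = 5 * 5 * 5 * 5 * 5 = 3125

Answer: 3125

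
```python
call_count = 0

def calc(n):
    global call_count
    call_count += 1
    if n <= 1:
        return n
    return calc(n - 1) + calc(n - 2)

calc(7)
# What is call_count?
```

Calls(n) = 1 + Calls(n-1) + Calls(n-2); Calls(0)=Calls(1)=1. For n=7 this gives 41.

Answer: 41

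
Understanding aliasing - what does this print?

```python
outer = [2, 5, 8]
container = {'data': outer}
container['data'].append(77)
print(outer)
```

Key concept: dict holds reference to list.
Step by step:
`outer = [2, 5, 8]` → outer = [2, 5, 8]
`container = {'data': outer}` → container = {'data': [2, 5, 8]}
`container['data'].append(77)` → outer = [2, 5, 8, 77]; container = {'data': [2, 5, 8, 77]}
`print(outer)` → prints [2, 5, 8, 77]

Answer: [2, 5, 8, 77]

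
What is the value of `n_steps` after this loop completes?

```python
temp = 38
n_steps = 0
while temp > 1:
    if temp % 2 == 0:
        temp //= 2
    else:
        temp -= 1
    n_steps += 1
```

Steps to reduce 38 to 1
`n_steps` takes the values: 0 → 1 → 2 → 3 → 4 → 5 → 6 → 7

Answer: 7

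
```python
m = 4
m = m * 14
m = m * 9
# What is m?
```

Trace:
`m = 4` → m = 4
`m = m * 14` → m = 56
`m = m * 9` → m = 504
So m = 504

Answer: 504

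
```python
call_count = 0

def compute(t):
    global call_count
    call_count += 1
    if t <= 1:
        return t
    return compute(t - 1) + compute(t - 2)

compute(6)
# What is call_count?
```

Calls(t) = 1 + Calls(t-1) + Calls(t-2); Calls(0)=Calls(1)=1. For t=6 this gives 25.

Answer: 25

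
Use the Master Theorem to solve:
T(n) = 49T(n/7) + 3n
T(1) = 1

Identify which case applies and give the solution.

a=49, b=7, f(n)=3n. log_7(49) = 2. Since c=1 < 2, Case 1 applies: T(n) = Θ(n^log_b(a)) = O(n^2).

Answer: O(n^2) - Case 1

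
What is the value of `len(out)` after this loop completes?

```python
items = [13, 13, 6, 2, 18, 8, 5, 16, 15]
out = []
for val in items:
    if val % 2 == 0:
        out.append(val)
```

Count even numbers in [13, 13, 6, 2, 18, 8, 5, 16, 15]
`out` takes the values: [] → [6] → [6, 2] → [6, 2, 18] → [6, 2, 18, 8] → [6, 2, 18, 8, 16]
So `len(out)` = 5

Answer: 5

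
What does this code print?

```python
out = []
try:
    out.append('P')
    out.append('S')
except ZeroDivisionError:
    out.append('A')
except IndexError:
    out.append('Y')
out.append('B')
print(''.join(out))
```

Execution trace: 'P' (try body) → 'S' (try body, no exception) → 'B' (after the try/except). Output: PSB

Answer: PSB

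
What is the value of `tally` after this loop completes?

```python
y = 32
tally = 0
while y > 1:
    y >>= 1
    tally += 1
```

Count right shifts until 1
`tally` takes the values: 0 → 1 → 2 → 3 → 4 → 5

Answer: 5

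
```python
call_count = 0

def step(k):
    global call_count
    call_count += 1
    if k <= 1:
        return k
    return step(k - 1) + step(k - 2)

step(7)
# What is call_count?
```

Calls(k) = 1 + Calls(k-1) + Calls(k-2); Calls(0)=Calls(1)=1. For k=7 this gives 41.

Answer: 41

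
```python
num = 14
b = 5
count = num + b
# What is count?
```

Trace:
`num = 14` → num = 14
`b = 5` → b = 5
`count = num + b` → count = 19
So count = 19

Answer: 19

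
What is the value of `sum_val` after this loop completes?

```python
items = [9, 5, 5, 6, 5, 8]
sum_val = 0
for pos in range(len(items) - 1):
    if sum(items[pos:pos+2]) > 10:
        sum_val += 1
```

Count windows with sum > 10
`sum_val` takes the values: 0 → 1 → 2 → 3 → 4

Answer: 4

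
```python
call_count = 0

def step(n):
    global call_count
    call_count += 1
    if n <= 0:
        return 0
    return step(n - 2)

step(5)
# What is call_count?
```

Linear recursion stepping by 2: 4 calls from n=5 down to ≤0.

Answer: 4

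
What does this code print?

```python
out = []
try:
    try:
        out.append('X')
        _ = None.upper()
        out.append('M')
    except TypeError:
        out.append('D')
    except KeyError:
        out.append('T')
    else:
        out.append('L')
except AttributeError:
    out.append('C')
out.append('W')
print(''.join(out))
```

Execution trace: 'X' (inner try body) → 'C' (outer except AttributeError) → 'W' (after the try/except). Output: XCW

Answer: XCW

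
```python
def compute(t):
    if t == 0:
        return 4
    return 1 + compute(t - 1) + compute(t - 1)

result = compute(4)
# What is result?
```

compute(t) = 1 + 2·compute(t-1), compute(0)=4. Closed form: (4+1)·2^4 - 1 = 79.

Answer: 79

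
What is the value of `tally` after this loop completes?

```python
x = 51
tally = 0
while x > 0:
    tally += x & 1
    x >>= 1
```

Count set bits in 51 (binary: 0b110011)
`tally` takes the values: 0 → 1 → 2 → 3 → 4

Answer: 4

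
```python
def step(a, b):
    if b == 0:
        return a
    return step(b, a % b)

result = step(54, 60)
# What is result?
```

step(54, 60) -> step(60, 54) -> step(54, 6) -> step(6, 0) -> 6

Answer: 6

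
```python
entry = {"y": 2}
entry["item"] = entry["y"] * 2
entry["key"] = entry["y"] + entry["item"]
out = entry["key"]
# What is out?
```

Trace:
`entry = {"y": 2}` → entry = {'y': 2}
`entry["item"] = entry["y"] * 2` → entry = {'y': 2, 'item': 4}
`entry["key"] = entry["y"] + entry["item"]` → entry = {'y': 2, 'item': 4, 'key': 6}
`out = entry["key"]` → out = 6
So out = 6

Answer: 6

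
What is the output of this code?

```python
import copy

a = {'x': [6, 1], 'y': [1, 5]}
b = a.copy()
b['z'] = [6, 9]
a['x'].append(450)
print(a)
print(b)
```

Key concept: shallow copy of dict with mutable values.
Step by step:
`a = {'x': [6, 1], 'y': [1, 5]}` → a = {'x': [6, 1], 'y': [1, 5]}
`b = a.copy()` → b = {'x': [6, 1], 'y': [1, 5]}
`b['z'] = [6, 9]` → b = {'x': [6, 1], 'y': [1, 5], 'z': [6, 9]}
`a['x'].append(450)` → a = {'x': [6, 1, 450], 'y': [1, 5]}; b = {'x': [6, 1, 450], 'y': [1, 5], 'z': [6, 9]}
`print(a)` → prints {'x': [6, 1, 450], 'y': [1, 5]}
`print(b)` → prints {'x': [6, 1, 450], 'y': [1, 5], 'z': [6, 9]}

Answer:
{'x': [6, 1, 450], 'y': [1, 5]}
{'x': [6, 1, 450], 'y': [1, 5], 'z': [6, 9]}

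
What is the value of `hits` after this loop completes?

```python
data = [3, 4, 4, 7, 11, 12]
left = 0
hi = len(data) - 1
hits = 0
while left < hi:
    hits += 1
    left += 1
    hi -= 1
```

Iterations until pointers meet (list length 6)
`hits` takes the values: 0 → 1 → 2 → 3

Answer: 3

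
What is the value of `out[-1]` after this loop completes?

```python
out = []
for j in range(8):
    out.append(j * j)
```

Last element of squares 0 to 7
`out` takes the values: [] → [0] → [0, 1] → [0, 1, 4] → [0, 1, 4, 9] → [0, 1, 4, 9, 16] → [0, 1, 4, 9, 16, 25] → [0, 1, 4, 9, 16, 25, 36] → [0, 1, 4, 9, 16, 25, 36, 49]
So `out[-1]` = 49

Answer: 49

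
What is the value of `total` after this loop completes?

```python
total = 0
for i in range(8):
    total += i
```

Sum of 0 to 7 = 28
`total` takes the values: 0 → 1 → 3 → 6 → 10 → 15 → 21 → 28

Answer: 28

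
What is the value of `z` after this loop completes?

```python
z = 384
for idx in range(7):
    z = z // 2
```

Halve 7 times: 384 // 2^7 = 3
`z` takes the values: 384 → 192 → 96 → 48 → 24 → 12 → 6 → 3

Answer: 3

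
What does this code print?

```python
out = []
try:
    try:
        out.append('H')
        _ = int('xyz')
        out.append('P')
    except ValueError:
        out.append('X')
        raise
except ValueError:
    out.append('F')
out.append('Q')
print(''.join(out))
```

Execution trace: 'H' (try body) → 'X' (except ValueError) → 'F' (outer except ValueError) → 'Q' (after the try/except). Output: HXFQ

Answer: HXFQ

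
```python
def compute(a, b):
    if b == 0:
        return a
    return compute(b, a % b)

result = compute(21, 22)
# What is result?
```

compute(21, 22) -> compute(22, 21) -> compute(21, 1) -> compute(1, 0) -> 1

Answer: 1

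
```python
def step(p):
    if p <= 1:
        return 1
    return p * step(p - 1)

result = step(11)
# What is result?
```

step(11) = 11 * 10 * 9 * 8 * 7 * 6 * 5 * 4 * 3 * 2 * 1 = 39916800

Answer: 39916800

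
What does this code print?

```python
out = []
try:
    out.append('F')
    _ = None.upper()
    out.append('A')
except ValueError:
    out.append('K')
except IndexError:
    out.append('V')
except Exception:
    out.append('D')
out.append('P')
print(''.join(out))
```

Execution trace: 'F' (try body) → 'D' (except Exception) → 'P' (after the try/except). Output: FDP

Answer: FDP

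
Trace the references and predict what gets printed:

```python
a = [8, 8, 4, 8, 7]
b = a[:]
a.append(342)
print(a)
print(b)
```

Key concept: slice [:] creates copy.
Step by step:
`a = [8, 8, 4, 8, 7]` → a = [8, 8, 4, 8, 7]
`b = a[:]` → b = [8, 8, 4, 8, 7]
`a.append(342)` → a = [8, 8, 4, 8, 7, 342]
`print(a)` → prints [8, 8, 4, 8, 7, 342]
`print(b)` → prints [8, 8, 4, 8, 7]

Answer:
[8, 8, 4, 8, 7, 342]
[8, 8, 4, 8, 7]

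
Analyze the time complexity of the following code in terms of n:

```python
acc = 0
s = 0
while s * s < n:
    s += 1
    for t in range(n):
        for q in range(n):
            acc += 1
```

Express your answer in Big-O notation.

Each loop level contributes: √n × n × n. Multiplying the contributions gives O(n^2√n).

Answer: O(n^2√n)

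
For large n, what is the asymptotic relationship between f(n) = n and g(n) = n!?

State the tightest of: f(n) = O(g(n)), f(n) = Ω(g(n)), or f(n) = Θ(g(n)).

n vs n!: f(n) = O(g(n)) but not Ω(g(n)) — n! grows strictly faster than n.

Answer: f(n) = O(g(n)) but not Ω(g(n)) — n! grows strictly faster than n.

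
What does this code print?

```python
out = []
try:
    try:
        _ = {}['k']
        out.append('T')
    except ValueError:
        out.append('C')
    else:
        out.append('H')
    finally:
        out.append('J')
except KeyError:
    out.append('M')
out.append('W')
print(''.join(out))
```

Execution trace: 'J' (finally) → 'M' (outer except KeyError) → 'W' (after the try/except). Output: JMW

Answer: JMW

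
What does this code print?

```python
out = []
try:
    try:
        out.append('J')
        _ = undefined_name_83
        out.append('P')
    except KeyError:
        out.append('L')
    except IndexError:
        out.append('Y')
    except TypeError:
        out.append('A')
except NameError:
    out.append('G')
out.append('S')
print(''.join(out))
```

Execution trace: 'J' (try body) → 'G' (outer except NameError) → 'S' (after the try/except). Output: JGS

Answer: JGS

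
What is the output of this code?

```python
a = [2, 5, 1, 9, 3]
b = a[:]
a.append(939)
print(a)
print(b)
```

Key concept: slice [:] creates copy.
Step by step:
`a = [2, 5, 1, 9, 3]` → a = [2, 5, 1, 9, 3]
`b = a[:]` → b = [2, 5, 1, 9, 3]
`a.append(939)` → a = [2, 5, 1, 9, 3, 939]
`print(a)` → prints [2, 5, 1, 9, 3, 939]
`print(b)` → prints [2, 5, 1, 9, 3]

Answer:
[2, 5, 1, 9, 3, 939]
[2, 5, 1, 9, 3]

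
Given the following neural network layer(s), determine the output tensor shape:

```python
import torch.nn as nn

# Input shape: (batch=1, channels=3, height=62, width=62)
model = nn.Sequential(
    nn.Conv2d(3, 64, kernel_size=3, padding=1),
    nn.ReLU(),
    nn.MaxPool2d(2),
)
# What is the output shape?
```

Input: (1, 3, 62, 62) -> after Conv2d: (1, 64, 62, 62) -> after ReLU: (1, 64, 62, 62) -> Output: (1, 64, 31, 31)

Answer: (1, 64, 31, 31)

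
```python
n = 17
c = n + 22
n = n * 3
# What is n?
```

Trace:
`n = 17` → n = 17
`c = n + 22` → c = 39
`n = n * 3` → n = 51
So n = 51

Answer: 51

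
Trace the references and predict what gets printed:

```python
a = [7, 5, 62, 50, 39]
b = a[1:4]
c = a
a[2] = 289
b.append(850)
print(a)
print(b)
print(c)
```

Key concept: slice vs alias.
Step by step:
`a = [7, 5, 62, 50, 39]` → a = [7, 5, 62, 50, 39]
`b = a[1:4]` → b = [5, 62, 50]
`c = a` → c = [7, 5, 62, 50, 39] (same object as a)
`a[2] = 289` → a = [7, 5, 289, 50, 39] (same object as c); c = [7, 5, 289, 50, 39] (same object as a)
`b.append(850)` → b = [5, 62, 50, 850]
`print(a)` → prints [7, 5, 289, 50, 39]
`print(b)` → prints [5, 62, 50, 850]
`print(c)` → prints [7, 5, 289, 50, 39]

Answer:
[7, 5, 289, 50, 39]
[5, 62, 50, 850]
[7, 5, 289, 50, 39]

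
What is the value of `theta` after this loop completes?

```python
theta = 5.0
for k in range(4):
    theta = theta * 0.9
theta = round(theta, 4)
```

Exponential decay: 5.0 * 0.9^4
`theta` takes the values: 5.0 → 4.5 → 4.05 → 3.645 → 3.2805

Answer: 3.2805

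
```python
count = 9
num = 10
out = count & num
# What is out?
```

Trace:
`count = 9` → count = 9
`num = 10` → num = 10
`out = count & num` → out = 8
So out = 8

Answer: 8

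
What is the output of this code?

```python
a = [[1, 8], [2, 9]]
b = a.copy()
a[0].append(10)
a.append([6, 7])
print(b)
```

Key concept: shallow copy with nested lists.
Step by step:
`a = [[1, 8], [2, 9]]` → a = [[1, 8], [2, 9]]
`b = a.copy()` → b = [[1, 8], [2, 9]]
`a[0].append(10)` → a = [[1, 8, 10], [2, 9]]; b = [[1, 8, 10], [2, 9]]
`a.append([6, 7])` → a = [[1, 8, 10], [2, 9], [6, 7]]
`print(b)` → prints [[1, 8, 10], [2, 9]]

Answer: [[1, 8, 10], [2, 9]]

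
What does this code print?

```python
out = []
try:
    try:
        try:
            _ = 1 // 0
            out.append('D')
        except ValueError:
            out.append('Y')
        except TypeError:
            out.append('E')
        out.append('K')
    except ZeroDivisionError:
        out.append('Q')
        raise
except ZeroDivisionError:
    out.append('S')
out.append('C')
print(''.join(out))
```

Execution trace: 'Q' (except ZeroDivisionError) → 'S' (outer except ZeroDivisionError) → 'C' (after the try/except). Output: QSC

Answer: QSC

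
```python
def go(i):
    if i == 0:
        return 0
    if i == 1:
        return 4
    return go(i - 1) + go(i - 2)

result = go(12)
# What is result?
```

Build up from base cases: go(0)=0, go(1)=4, go(2)=4, go(3)=8, go(4)=12, go(5)=20, go(6)=32, ..., go(12)=576

Answer: 576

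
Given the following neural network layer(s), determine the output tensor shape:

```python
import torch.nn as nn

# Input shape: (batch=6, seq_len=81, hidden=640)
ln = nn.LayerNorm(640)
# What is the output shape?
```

Input: (6, 81, 640) -> Output: (6, 81, 640)

Answer: (6, 81, 640)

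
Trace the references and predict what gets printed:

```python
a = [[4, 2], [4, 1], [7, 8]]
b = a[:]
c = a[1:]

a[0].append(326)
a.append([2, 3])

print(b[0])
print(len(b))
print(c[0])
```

Key concept: slice with nested mutation.
Step by step:
`a = [[4, 2], [4, 1], [7, 8]]` → a = [[4, 2], [4, 1], [7, 8]]
`b = a[:]` → b = [[4, 2], [4, 1], [7, 8]]
`c = a[1:]` → c = [[4, 1], [7, 8]]
`a[0].append(326)` → a = [[4, 2, 326], [4, 1], [7, 8]]; b = [[4, 2, 326], [4, 1], [7, 8]]
`a.append([2, 3])` → a = [[4, 2, 326], [4, 1], [7, 8], [2, 3]]
`print(b[0])` → prints [4, 2, 326]
`print(len(b))` → prints 3
`print(c[0])` → prints [4, 1]

Answer:
[4, 2, 326]
3
[4, 1]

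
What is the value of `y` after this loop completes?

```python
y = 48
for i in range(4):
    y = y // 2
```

Halve 4 times: 48 // 2^4 = 3
`y` takes the values: 48 → 24 → 12 → 6 → 3

Answer: 3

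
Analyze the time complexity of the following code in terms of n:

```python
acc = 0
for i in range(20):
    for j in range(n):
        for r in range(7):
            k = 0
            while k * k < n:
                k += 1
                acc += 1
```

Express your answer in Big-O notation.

Each loop level contributes: 1 × n × 1 × √n. Multiplying the contributions gives O(n√n).

Answer: O(n√n)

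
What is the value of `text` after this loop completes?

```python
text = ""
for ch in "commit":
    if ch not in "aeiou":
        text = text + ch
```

Remove vowels from 'commit'
`text` takes the values: "" → "c" → "cm" → "cmm" → "cmmt"

Answer: "cmmt"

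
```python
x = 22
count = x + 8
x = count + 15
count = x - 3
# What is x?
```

Trace:
`x = 22` → x = 22
`count = x + 8` → count = 30
`x = count + 15` → x = 45
`count = x - 3` → count = 42
So x = 45

Answer: 45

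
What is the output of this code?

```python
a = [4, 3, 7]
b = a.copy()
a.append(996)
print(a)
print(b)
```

Key concept: list.copy() creates independent copy.
Step by step:
`a = [4, 3, 7]` → a = [4, 3, 7]
`b = a.copy()` → b = [4, 3, 7]
`a.append(996)` → a = [4, 3, 7, 996]
`print(a)` → prints [4, 3, 7, 996]
`print(b)` → prints [4, 3, 7]

Answer:
[4, 3, 7, 996]
[4, 3, 7]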